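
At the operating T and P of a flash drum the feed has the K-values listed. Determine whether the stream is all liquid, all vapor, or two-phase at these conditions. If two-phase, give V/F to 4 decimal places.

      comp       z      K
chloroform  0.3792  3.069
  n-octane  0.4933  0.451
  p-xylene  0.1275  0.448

ΣzᵢKᵢ = 1.4434; Σzᵢ/Kᵢ = 1.5019.
Both exceed 1, so a two-phase solution exists.
Rachford–Rice: g(ψ) = Σ zᵢ(Kᵢ−1)/(1+ψ(Kᵢ−1)) = 0.
Iterate (Newton) starting at ψ = 0.39:
  ψ = 0.3900: g = -0.00009, g' = -0.8010 → ψ = 0.3899
Converged at ψ = 0.3899.

two-phase, V/F = 0.3899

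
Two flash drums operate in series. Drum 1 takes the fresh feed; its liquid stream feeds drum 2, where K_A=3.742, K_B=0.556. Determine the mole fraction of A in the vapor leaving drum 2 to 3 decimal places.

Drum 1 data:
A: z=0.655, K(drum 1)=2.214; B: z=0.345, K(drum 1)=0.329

Drum 1:
Binary case is linear: z₁(K₁−1)(1+ψ₁(K₂−1)) + z₂(K₂−1)(1+ψ₁(K₁−1)) = 0
⇒ ψ₁ = [z₁(K₁−1)+z₂(K₂−1)] / [−(K₁−1)(K₂−1)] = 0.5637/0.8146 = 0.692
Drum-1 compositions:
  A: x = 0.356, y = 0.788
  B: x = 0.644, y = 0.212
Drum-2 feed = drum-1 liquid: z₂ = (0.3560, 0.6440).
Drum 2:
Rachford–Rice: g(ψ₂) = Σ zᵢ(Kᵢ−1)/(1+ψ₂(Kᵢ−1)) = 0.
g(0) = ΣzᵢKᵢ − 1 = 0.690 and g(1) = 1 − Σzᵢ/Kᵢ = -0.253, so a root lies in (0, 1).
Binary case is linear: z₁(K₁−1)(1+ψ₂(K₂−1)) + z₂(K₂−1)(1+ψ₂(K₁−1)) = 0
⇒ ψ₂ = [z₁(K₁−1)+z₂(K₂−1)] / [−(K₁−1)(K₂−1)] = 0.6901/1.2174 = 0.567
  A: x = 0.139, y = 0.521
  B: x = 0.861, y = 0.479

y_A (drum 2) = 0.521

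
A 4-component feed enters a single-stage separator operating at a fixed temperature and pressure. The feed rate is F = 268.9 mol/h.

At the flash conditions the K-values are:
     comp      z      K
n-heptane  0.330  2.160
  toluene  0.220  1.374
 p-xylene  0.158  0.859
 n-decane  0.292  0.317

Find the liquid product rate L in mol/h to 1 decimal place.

Material balance + equilibrium reduce to Σ zᵢ(Kᵢ−1)/(1+V/F(Kᵢ−1)) = 0.
g(0) = ΣzᵢKᵢ − 1 = 0.243 and g(1) = 1 − Σzᵢ/Kᵢ = -0.418, so a root lies in (0, 1).
Newton iteration, V/F⁰ = 0.5:
  V/F = 0.500: g = -0.0152, g' = -0.517 → V/F = 0.471
  V/F = 0.471: g = -0.0002, g' = -0.507 → V/F = 0.470
Converged at V/F = 0.470.
Then V = V/F·F = 0.4703·268.9 = 126.5 mol/h and L = F − V = 142.4 mol/h.

L = 142.4 mol/h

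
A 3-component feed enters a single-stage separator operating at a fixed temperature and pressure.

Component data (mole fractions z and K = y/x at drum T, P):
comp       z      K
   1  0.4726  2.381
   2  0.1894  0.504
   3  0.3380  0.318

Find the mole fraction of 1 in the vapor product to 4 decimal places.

Material balance + equilibrium reduce to Σ zᵢ(Kᵢ−1)/(1+V/F(Kᵢ−1)) = 0.
Feasibility: ΣzᵢKᵢ = 1.3282, Σzᵢ/Kᵢ = 1.6372 — both > 1, two phases present.
Newton iteration, V/F⁰ = 0.5:
  V/F = 0.5000: g = -0.08864, g' = -0.7598 → V/F = 0.3833
  V/F = 0.3833: g = -0.00136, g' = -0.7446 → V/F = 0.3815
Converged at V/F = 0.3815.
Compositions from xᵢ = zᵢ/(1+V/F(Kᵢ−1)), yᵢ = Kᵢxᵢ:
  1: x = 0.3095, y = 0.7370
  2: x = 0.2336, y = 0.1177
  3: x = 0.4569, y = 0.1453

y_1 = 0.7370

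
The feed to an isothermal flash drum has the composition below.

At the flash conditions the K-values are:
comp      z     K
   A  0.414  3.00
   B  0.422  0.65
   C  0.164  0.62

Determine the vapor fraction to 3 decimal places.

ψ = 0.861

Let ψ = V/F and solve Σ zᵢ(Kᵢ−1)/(1+ψ(Kᵢ−1)) = 0.
Feasibility: ΣzᵢKᵢ = 1.618, Σzᵢ/Kᵢ = 1.052 — both > 1, two phases present.
Newton iteration, ψ⁰ = 0.5:
  ψ = 0.500: g = 0.1580, g' = -0.526 → ψ = 0.800
  ψ = 0.800: g = 0.0236, g' = -0.393 → ψ = 0.860
  ψ = 0.860: g = 0.0004, g' = -0.382 → ψ = 0.861
Converged at ψ = 0.861.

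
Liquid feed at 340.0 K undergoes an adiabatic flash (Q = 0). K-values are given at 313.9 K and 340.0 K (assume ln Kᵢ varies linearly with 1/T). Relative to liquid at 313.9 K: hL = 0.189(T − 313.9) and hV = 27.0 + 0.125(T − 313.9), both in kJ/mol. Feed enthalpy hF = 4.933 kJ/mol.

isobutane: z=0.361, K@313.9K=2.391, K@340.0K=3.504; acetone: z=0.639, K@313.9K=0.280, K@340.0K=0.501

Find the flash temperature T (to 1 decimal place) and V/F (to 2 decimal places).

Adiabatic flash: solve Rachford–Rice at each trial T, then check hF = ψ·hV(T) + (1−ψ)·hL(T).
  T = 313.9 K: K = (2.391, 0.280), RR gives ψ = 0.042, H_out = 1.134 kJ/mol
  T = 340.0 K: K = (3.504, 0.501), RR gives ψ = 0.468, H_out = 16.794 kJ/mol
  T = 326.9 K: K = (2.915, 0.378), RR gives ψ = 0.247, H_out = 8.923 kJ/mol
  T = 320.4 K: K = (2.645, 0.327), RR gives ψ = 0.148, H_out = 5.153 kJ/mol
  T = 317.1 K: K = (2.514, 0.302), RR gives ψ = 0.095, H_out = 3.160 kJ/mol
  T = 318.8 K: K = (2.581, 0.315), RR gives ψ = 0.123, H_out = 4.197 kJ/mol
Linear interpolation between T = 318.8 (H_out = 4.197) and T = 320.4 (H_out = 5.153) on hF = 4.933 gives T ≈ 320.0 K, at which ψ = 0.14.

T = 320.0 K, V/F = 0.14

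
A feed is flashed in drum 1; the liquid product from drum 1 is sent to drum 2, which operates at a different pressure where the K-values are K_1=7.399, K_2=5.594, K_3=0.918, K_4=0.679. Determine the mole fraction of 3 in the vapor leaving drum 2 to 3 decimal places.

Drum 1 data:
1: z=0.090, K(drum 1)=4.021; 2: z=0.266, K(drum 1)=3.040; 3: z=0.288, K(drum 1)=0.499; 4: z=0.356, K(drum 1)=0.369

y_3 (drum 2) = 0.338

Drum 1:
Let ψ₁ = V/F and solve Σ zᵢ(Kᵢ−1)/(1+ψ₁(Kᵢ−1)) = 0.
Feasibility: ΣzᵢKᵢ = 1.446, Σzᵢ/Kᵢ = 1.652 — both > 1, two phases present.
Newton iteration, ψ₁⁰ = 0.5:
  ψ₁ = 0.500: g = -0.1438, g' = -0.833 → ψ₁ = 0.327
  ψ₁ = 0.327: g = 0.0063, g' = -0.934 → ψ₁ = 0.334
Converged at ψ₁ = 0.334.
Drum-1 compositions:
  1: x = 0.045, y = 0.180
  2: x = 0.158, y = 0.481
  3: x = 0.346, y = 0.173
  4: x = 0.451, y = 0.166
Drum-2 feed = drum-1 liquid: z₂ = (0.0448, 0.1582, 0.3459, 0.4511).
Drum 2:
Material balance + equilibrium reduce to Σ zᵢ(Kᵢ−1)/(1+ψ₂(Kᵢ−1)) = 0.
Feasibility: ΣzᵢKᵢ = 1.840, Σzᵢ/Kᵢ = 1.076 — both > 1, two phases present.
Newton iteration, ψ₂⁰ = 0.62:
  ψ₂ = 0.620: g = 0.0358, g' = -0.375 → ψ₂ = 0.716
  ψ₂ = 0.716: g = 0.0027, g' = -0.321 → ψ₂ = 0.724
Converged at ψ₂ = 0.724.
  1: x = 0.008, y = 0.059
  2: x = 0.037, y = 0.205
  3: x = 0.368, y = 0.338
  4: x = 0.588, y = 0.399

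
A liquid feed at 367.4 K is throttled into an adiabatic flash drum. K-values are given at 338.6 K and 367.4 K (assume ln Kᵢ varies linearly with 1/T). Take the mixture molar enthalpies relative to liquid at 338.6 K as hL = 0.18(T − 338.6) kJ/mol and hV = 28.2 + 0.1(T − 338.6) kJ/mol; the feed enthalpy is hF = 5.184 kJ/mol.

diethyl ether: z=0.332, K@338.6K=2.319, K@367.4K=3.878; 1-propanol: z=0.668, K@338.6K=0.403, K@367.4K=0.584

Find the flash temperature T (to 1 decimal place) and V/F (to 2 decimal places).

Adiabatic flash: solve Rachford–Rice at each trial T, then check hF = ψ·hV(T) + (1−ψ)·hL(T).
  T = 338.6 K: K = (2.319, 0.403), RR gives ψ = 0.050, H_out = 1.401 kJ/mol
  T = 367.4 K: K = (3.878, 0.584), RR gives ψ = 0.566, H_out = 19.840 kJ/mol
  T = 353.0 K: K = (3.030, 0.489), RR gives ψ = 0.320, H_out = 11.260 kJ/mol
  T = 345.8 K: K = (2.658, 0.445), RR gives ψ = 0.195, H_out = 6.686 kJ/mol
  T = 342.2 K: K = (2.485, 0.424), RR gives ψ = 0.126, H_out = 4.166 kJ/mol
  T = 344.0 K: K = (2.571, 0.434), RR gives ψ = 0.161, H_out = 5.451 kJ/mol
Linear interpolation between T = 342.2 (H_out = 4.166) and T = 344.0 (H_out = 5.451) on hF = 5.184 gives T ≈ 343.6 K, at which ψ = 0.15.

T = 343.6 K, V/F = 0.15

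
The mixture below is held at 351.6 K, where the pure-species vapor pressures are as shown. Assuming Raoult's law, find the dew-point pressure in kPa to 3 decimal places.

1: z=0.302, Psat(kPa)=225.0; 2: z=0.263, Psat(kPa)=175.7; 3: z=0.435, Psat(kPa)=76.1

Pdew = 116.887 kPa

At the dew point ψ → 1, so Σzᵢ/Kᵢ = 1 with Kᵢ = Pᵢˢᵃᵗ/P ⇒ 1/P = Σzᵢ/Pᵢˢᵃᵗ.
1/P = 0.302/225.0 + 0.263/175.7 + 0.435/76.1 = 0.008555 ⇒ P = 116.887 kPa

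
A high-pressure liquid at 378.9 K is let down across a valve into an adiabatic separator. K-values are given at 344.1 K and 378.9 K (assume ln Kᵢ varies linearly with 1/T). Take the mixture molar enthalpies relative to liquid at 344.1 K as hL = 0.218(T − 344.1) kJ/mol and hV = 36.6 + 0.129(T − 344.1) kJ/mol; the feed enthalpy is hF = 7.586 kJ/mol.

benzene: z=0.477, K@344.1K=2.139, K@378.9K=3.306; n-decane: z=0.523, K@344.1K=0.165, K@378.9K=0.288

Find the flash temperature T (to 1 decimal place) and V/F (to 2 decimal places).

Adiabatic flash: solve Rachford–Rice at each trial T, then check hF = ψ·hV(T) + (1−ψ)·hL(T).
  T = 344.1 K: K = (2.139, 0.165), RR gives ψ = 0.112, H_out = 4.102 kJ/mol
  T = 378.9 K: K = (3.306, 0.288), RR gives ψ = 0.443, H_out = 22.433 kJ/mol
  T = 361.5 K: K = (2.687, 0.221), RR gives ψ = 0.302, H_out = 14.389 kJ/mol
  T = 352.8 K: K = (2.404, 0.192), RR gives ψ = 0.218, H_out = 9.693 kJ/mol
  T = 348.5 K: K = (2.271, 0.178), RR gives ψ = 0.169, H_out = 7.074 kJ/mol
  T = 350.6 K: K = (2.336, 0.185), RR gives ψ = 0.193, H_out = 8.384 kJ/mol
Linear interpolation between T = 348.5 (H_out = 7.074) and T = 350.6 (H_out = 8.384) on hF = 7.586 gives T ≈ 349.3 K, at which ψ = 0.18.

T = 349.3 K, V/F = 0.18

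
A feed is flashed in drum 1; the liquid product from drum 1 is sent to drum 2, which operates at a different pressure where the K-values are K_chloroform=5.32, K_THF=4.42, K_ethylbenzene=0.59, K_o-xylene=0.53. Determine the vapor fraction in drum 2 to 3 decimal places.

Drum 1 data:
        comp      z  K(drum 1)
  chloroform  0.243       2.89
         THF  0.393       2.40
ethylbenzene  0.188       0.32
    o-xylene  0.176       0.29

V/F (drum 2) = 0.510

Drum 1:
Iterate (Newton) starting at ψ₁ = 0.5:
  ψ₁ = 0.500: g = 0.1723, g' = -0.909 → ψ₁ = 0.690
  ψ₁ = 0.690: g = -0.0063, g' = -1.012 → ψ₁ = 0.683
Converged at ψ₁ = 0.683.
Drum-1 compositions:
  chloroform: x = 0.106, y = 0.306
  THF: x = 0.201, y = 0.482
  ethylbenzene: x = 0.351, y = 0.112
  o-xylene: x = 0.342, y = 0.099
Drum-2 feed = drum-1 liquid: z₂ = (0.1060, 0.2008, 0.3512, 0.3419).
Drum 2:
Iterate (Newton) starting at ψ₂ = 0.5:
  ψ₂ = 0.500: g = 0.0072, g' = -0.741 → ψ₂ = 0.510
Converged at ψ₂ = 0.510.
  chloroform: x = 0.033, y = 0.176
  THF: x = 0.073, y = 0.324
  ethylbenzene: x = 0.444, y = 0.262
  o-xylene: x = 0.450, y = 0.238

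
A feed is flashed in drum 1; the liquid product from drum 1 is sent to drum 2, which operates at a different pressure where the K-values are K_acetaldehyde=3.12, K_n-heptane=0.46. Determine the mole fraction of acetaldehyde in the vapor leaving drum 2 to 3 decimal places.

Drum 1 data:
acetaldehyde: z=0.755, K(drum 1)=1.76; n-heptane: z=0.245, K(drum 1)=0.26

Drum 1:
Let ψ₁ = V/F and solve Σ zᵢ(Kᵢ−1)/(1+ψ₁(Kᵢ−1)) = 0.
Feasibility: ΣzᵢKᵢ = 1.393, Σzᵢ/Kᵢ = 1.371 — both > 1, two phases present.
Binary case is linear: z₁(K₁−1)(1+ψ₁(K₂−1)) + z₂(K₂−1)(1+ψ₁(K₁−1)) = 0
⇒ ψ₁ = [z₁(K₁−1)+z₂(K₂−1)] / [−(K₁−1)(K₂−1)] = 0.3925/0.5624 = 0.698
Drum-1 compositions:
  acetaldehyde: x = 0.493, y = 0.868
  n-heptane: x = 0.507, y = 0.132
Drum-2 feed = drum-1 liquid: z₂ = (0.4933, 0.5067).
Drum 2:
Binary case is linear: z₁(K₁−1)(1+ψ₂(K₂−1)) + z₂(K₂−1)(1+ψ₂(K₁−1)) = 0
⇒ ψ₂ = [z₁(K₁−1)+z₂(K₂−1)] / [−(K₁−1)(K₂−1)] = 0.7723/1.1448 = 0.675
  acetaldehyde: x = 0.203, y = 0.633
  n-heptane: x = 0.797, y = 0.367

y_acetaldehyde (drum 2) = 0.633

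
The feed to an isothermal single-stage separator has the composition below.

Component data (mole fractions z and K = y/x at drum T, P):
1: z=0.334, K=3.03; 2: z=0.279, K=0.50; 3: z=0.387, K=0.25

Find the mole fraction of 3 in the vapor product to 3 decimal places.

y_3 = 0.113

Let ψ = V/F and solve Σ zᵢ(Kᵢ−1)/(1+ψ(Kᵢ−1)) = 0.
Check two-phase: ΣzᵢKᵢ = 1.248 > 1 and Σzᵢ/Kᵢ = 2.216 > 1, so g(0) = 0.248 > 0 and g(1) = -1.216 < 0.
Newton–Raphson from ψ = 0.5:
  ψ = 0.500: g = -0.3139, g' = -1.020 → ψ = 0.192
  ψ = 0.192: g = -0.0059, g' = -1.095 → ψ = 0.187
Converged at ψ = 0.187.
Compositions from xᵢ = zᵢ/(1+ψ(Kᵢ−1)), yᵢ = Kᵢxᵢ:
  1: x = 0.242, y = 0.734
  2: x = 0.308, y = 0.154
  3: x = 0.450, y = 0.113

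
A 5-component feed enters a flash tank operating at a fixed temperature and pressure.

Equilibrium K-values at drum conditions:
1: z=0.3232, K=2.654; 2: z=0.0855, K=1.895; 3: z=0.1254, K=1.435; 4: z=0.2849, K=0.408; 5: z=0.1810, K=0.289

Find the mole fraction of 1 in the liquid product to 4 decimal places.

Material balance + equilibrium reduce to Σ zᵢ(Kᵢ−1)/(1+V/F(Kᵢ−1)) = 0.
Feasibility: ΣzᵢKᵢ = 1.3683, Σzᵢ/Kᵢ = 1.5789 — both > 1, two phases present.
Newton iteration, V/F⁰ = 0.39:
  V/F = 0.3900: g = 0.03096, g' = -0.7257 → V/F = 0.4327
Converged at V/F = 0.4327.
Compositions from xᵢ = zᵢ/(1+V/F(Kᵢ−1)), yᵢ = Kᵢxᵢ:
  1: x = 0.1884, y = 0.4999
  2: x = 0.0616, y = 0.1168
  3: x = 0.1055, y = 0.1514
  4: x = 0.3830, y = 0.1563
  5: x = 0.2614, y = 0.0756

x_1 = 0.1884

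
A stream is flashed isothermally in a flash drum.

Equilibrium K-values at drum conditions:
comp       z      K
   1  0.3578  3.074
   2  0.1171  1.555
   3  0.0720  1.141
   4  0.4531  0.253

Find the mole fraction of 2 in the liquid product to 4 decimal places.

x_2 = 0.0965

Let ψ = V/F and solve Σ zᵢ(Kᵢ−1)/(1+ψ(Kᵢ−1)) = 0.
Check two-phase: ΣzᵢKᵢ = 1.4788 > 1 and Σzᵢ/Kᵢ = 2.0457 > 1, so g(0) = 0.4788 > 0 and g(1) = -1.0457 < 0.
Iterate (Newton) starting at ψ = 0.5:
  ψ = 0.5000: g = -0.11559, g' = -1.0384 → ψ = 0.3887
  ψ = 0.3887: g = -0.00300, g' = -0.9995 → ψ = 0.3857
Converged at ψ = 0.3857.
Compositions from xᵢ = zᵢ/(1+ψ(Kᵢ−1)), yᵢ = Kᵢxᵢ:
  1: x = 0.1988, y = 0.6111
  2: x = 0.0965, y = 0.1500
  3: x = 0.0683, y = 0.0779
  4: x = 0.6365, y = 0.1610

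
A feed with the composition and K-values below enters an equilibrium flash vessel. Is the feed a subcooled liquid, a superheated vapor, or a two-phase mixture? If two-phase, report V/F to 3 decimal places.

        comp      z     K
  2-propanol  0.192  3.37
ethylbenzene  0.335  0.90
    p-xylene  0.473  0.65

ΣzᵢKᵢ = 1.256; Σzᵢ/Kᵢ = 1.157.
Both exceed 1, so a two-phase solution exists.
Rachford–Rice: g(ψ) = Σ zᵢ(Kᵢ−1)/(1+ψ(Kᵢ−1)) = 0.
Newton iteration, ψ⁰ = 0.57:
  ψ = 0.570: g = -0.0488, g' = -0.289 → ψ = 0.401
  ψ = 0.401: g = 0.0057, g' = -0.365 → ψ = 0.417
Converged at ψ = 0.417.

two-phase, V/F = 0.417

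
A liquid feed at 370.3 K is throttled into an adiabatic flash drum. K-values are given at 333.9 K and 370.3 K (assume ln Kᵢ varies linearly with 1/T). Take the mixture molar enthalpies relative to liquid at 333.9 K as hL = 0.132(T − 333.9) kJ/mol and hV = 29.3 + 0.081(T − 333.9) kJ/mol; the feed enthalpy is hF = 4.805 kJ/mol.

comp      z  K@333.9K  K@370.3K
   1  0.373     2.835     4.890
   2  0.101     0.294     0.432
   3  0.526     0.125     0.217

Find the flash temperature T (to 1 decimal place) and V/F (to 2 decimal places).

T = 338.8 K, V/F = 0.14

Adiabatic flash: solve Rachford–Rice at each trial T, then check hF = ψ·hV(T) + (1−ψ)·hL(T).
  T = 333.9 K: K = (2.835, 0.294, 0.125), RR gives ψ = 0.098, H_out = 2.874 kJ/mol
  T = 370.3 K: K = (4.890, 0.432, 0.217), RR gives ψ = 0.335, H_out = 14.012 kJ/mol
  T = 352.1 K: K = (3.776, 0.360, 0.167), RR gives ψ = 0.238, H_out = 9.169 kJ/mol
  T = 343.0 K: K = (3.284, 0.326, 0.145), RR gives ψ = 0.177, H_out = 6.298 kJ/mol
  T = 338.4 K: K = (3.052, 0.310, 0.135), RR gives ψ = 0.140, H_out = 4.654 kJ/mol
  T = 340.7 K: K = (3.167, 0.318, 0.140), RR gives ψ = 0.159, H_out = 5.496 kJ/mol
Linear interpolation between T = 338.4 (H_out = 4.654) and T = 340.7 (H_out = 5.496) on hF = 4.805 gives T ≈ 338.8 K, at which ψ = 0.14.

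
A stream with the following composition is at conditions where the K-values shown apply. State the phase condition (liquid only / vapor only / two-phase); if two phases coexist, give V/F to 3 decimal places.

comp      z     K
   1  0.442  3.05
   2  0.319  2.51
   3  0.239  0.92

ΣzᵢKᵢ = 2.369; Σzᵢ/Kᵢ = 0.532.
Since Σzᵢ/Kᵢ < 1 the mixture is above its dew point — single vapor phase.

vapor only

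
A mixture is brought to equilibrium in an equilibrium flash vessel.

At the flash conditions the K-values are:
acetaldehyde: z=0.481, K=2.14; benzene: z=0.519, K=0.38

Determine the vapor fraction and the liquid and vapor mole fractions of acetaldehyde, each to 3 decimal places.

ψ = 0.321, x_acetaldehyde = 0.352, y_acetaldehyde = 0.754

Binary case is linear: z₁(K₁−1)(1+ψ(K₂−1)) + z₂(K₂−1)(1+ψ(K₁−1)) = 0
⇒ ψ = [z₁(K₁−1)+z₂(K₂−1)] / [−(K₁−1)(K₂−1)] = 0.2266/0.7068 = 0.321
Compositions from xᵢ = zᵢ/(1+ψ(Kᵢ−1)), yᵢ = Kᵢxᵢ:
  acetaldehyde: x = 0.352, y = 0.754
  benzene: x = 0.648, y = 0.246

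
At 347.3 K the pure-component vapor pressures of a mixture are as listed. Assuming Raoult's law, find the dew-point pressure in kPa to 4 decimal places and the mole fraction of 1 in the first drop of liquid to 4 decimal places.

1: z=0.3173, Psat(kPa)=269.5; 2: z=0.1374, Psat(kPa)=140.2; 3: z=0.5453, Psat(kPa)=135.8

At the dew point ψ → 1, so Σzᵢ/Kᵢ = 1 with Kᵢ = Pᵢˢᵃᵗ/P ⇒ 1/P = Σzᵢ/Pᵢˢᵃᵗ.
1/P = 0.3173/269.5 + 0.1374/140.2 + 0.5453/135.8 = 0.0061729 ⇒ P = 161.9995 kPa
xᵢ = zᵢP/Pᵢˢᵃᵗ ⇒ x_1 = 0.3173·161.9995/269.5 = 0.1907

Pdew = 161.9995 kPa, x_1 = 0.1907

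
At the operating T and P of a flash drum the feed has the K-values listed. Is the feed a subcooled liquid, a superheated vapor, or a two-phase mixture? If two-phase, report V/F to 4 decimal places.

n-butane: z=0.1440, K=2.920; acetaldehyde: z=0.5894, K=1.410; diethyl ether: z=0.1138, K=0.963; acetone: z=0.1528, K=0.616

ΣzᵢKᵢ = 1.4552; Σzᵢ/Kᵢ = 0.8336.
Since Σzᵢ/Kᵢ < 1 the mixture is above its dew point — single vapor phase.

superheated vapor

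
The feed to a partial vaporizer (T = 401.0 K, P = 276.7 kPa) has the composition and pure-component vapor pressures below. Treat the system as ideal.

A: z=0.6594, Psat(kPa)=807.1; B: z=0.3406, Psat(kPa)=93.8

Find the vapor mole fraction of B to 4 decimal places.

y_B = 0.2521

Raoult's law: Kᵢ = Pᵢˢᵃᵗ/P = Pᵢˢᵃᵗ/276.7.
  K_A = 807.1/276.7 = 2.916877, K_B = 93.8/276.7 = 0.338995
Iterate (Newton) starting at ψ = 0.5:
  ψ = 0.5000: g = 0.30913, g' = -0.9637 → ψ = 0.8208
  ψ = 0.8208: g = -0.00094, g' = -1.0770 → ψ = 0.8199
Converged at ψ = 0.8199.
Compositions from xᵢ = zᵢ/(1+ψ(Kᵢ−1)), yᵢ = Kᵢxᵢ:
  A: x = 0.2564, y = 0.7479
  B: x = 0.7436, y = 0.2521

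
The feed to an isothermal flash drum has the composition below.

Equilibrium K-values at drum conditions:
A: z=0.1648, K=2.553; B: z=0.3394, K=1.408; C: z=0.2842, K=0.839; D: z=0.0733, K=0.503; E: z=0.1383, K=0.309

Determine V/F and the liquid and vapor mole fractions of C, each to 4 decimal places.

Material balance + equilibrium reduce to Σ zᵢ(Kᵢ−1)/(1+V/F(Kᵢ−1)) = 0.
Check two-phase: ΣzᵢKᵢ = 1.2167 > 1 and Σzᵢ/Kᵢ = 1.2376 > 1, so g(0) = 0.2167 > 0 and g(1) = -0.2376 < 0.
Iterate (Newton) starting at V/F = 0.33:
  V/F = 0.3300: g = 0.07556, g' = -0.3626 → V/F = 0.5384
  V/F = 0.5384: g = 0.00090, g' = -0.3659 → V/F = 0.5409
Converged at V/F = 0.5409.
Compositions from xᵢ = zᵢ/(1+V/F(Kᵢ−1)), yᵢ = Kᵢxᵢ:
  A: x = 0.0896, y = 0.2287
  B: x = 0.2780, y = 0.3915
  C: x = 0.3113, y = 0.2612
  D: x = 0.1002, y = 0.0504
  E: x = 0.2208, y = 0.0682

V/F = 0.5409, x_C = 0.3113, y_C = 0.2612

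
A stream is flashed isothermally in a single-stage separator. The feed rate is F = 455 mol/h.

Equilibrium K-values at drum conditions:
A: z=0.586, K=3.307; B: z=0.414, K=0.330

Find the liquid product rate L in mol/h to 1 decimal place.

L = 138.7 mol/h

Let β = V/F and solve Σ zᵢ(Kᵢ−1)/(1+β(Kᵢ−1)) = 0.
g(0) = ΣzᵢKᵢ − 1 = 1.075 and g(1) = 1 − Σzᵢ/Kᵢ = -0.432, so a root lies in (0, 1).
Newton iteration, β⁰ = 0.5:
  β = 0.500: g = 0.2107, g' = -1.093 → β = 0.693
  β = 0.693: g = 0.0027, g' = -1.109 → β = 0.695
Converged at β = 0.695.
Then V = β·F = 0.6952·455 = 316.3 mol/h and L = F − V = 138.7 mol/h.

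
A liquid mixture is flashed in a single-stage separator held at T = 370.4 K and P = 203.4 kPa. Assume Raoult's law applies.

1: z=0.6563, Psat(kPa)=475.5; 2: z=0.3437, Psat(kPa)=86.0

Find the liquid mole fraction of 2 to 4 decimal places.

Raoult's law: Kᵢ = Pᵢˢᵃᵗ/P = Pᵢˢᵃᵗ/203.4.
  K_1 = 475.5/203.4 = 2.337758, K_2 = 86.0/203.4 = 0.422812
Let β = V/F and solve Σ zᵢ(Kᵢ−1)/(1+β(Kᵢ−1)) = 0.
Feasibility: ΣzᵢKᵢ = 1.6796, Σzᵢ/Kᵢ = 1.0936 — both > 1, two phases present.
Binary case is linear: z₁(K₁−1)(1+β(K₂−1)) + z₂(K₂−1)(1+β(K₁−1)) = 0
⇒ β = [z₁(K₁−1)+z₂(K₂−1)] / [−(K₁−1)(K₂−1)] = 0.67959/0.77214 = 0.8801
Compositions from xᵢ = zᵢ/(1+β(Kᵢ−1)), yᵢ = Kᵢxᵢ:
  1: x = 0.3014, y = 0.7046
  2: x = 0.6986, y = 0.2954

x_2 = 0.6986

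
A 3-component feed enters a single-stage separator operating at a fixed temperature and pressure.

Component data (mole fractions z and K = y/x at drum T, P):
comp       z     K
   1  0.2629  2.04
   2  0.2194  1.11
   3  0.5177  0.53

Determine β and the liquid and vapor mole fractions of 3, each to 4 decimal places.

Newton–Raphson from β = 0.47:
  β = 0.4700: g = -0.10571, g' = -0.3191 → β = 0.1387
  β = 0.1387: g = 0.00243, g' = -0.3506 → β = 0.1456
  β = 0.1456: g = 0.00001, g' = -0.3488 → β = 0.1457
Converged at β = 0.1457.
Compositions from xᵢ = zᵢ/(1+β(Kᵢ−1)), yᵢ = Kᵢxᵢ:
  1: x = 0.2283, y = 0.4658
  2: x = 0.2159, y = 0.2397
  3: x = 0.5557, y = 0.2945

β = 0.1457, x_3 = 0.5557, y_3 = 0.2945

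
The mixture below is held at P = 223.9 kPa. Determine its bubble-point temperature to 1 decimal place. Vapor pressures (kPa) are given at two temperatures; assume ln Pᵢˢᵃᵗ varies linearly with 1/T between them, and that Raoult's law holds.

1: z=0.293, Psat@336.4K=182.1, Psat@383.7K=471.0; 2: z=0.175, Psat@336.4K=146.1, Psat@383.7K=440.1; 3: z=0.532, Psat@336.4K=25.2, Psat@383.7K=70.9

T = 377.3 K

Bubble-point temperature: ΣzᵢPᵢˢᵃᵗ(T) = P. Interpolate ln Pᵢˢᵃᵗ = aᵢ + bᵢ/T.
  T = 336.4 K: ΣzᵢPᵢˢᵃᵗ = 92.33 kPa
  T = 383.7 K: ΣzᵢPᵢˢᵃᵗ = 252.74 kPa
  T = 360.0 K: ΣzᵢPᵢˢᵃᵗ = 157.64 kPa
  T = 371.9 K: ΣzᵢPᵢˢᵃᵗ = 201.28 kPa
  T = 377.8 K: ΣzᵢPᵢˢᵃᵗ = 225.94 kPa
  T = 374.9 K: ΣzᵢPᵢˢᵃᵗ = 213.56 kPa
Interpolating between 374.9 K and 377.8 K gives T ≈ 377.3 K.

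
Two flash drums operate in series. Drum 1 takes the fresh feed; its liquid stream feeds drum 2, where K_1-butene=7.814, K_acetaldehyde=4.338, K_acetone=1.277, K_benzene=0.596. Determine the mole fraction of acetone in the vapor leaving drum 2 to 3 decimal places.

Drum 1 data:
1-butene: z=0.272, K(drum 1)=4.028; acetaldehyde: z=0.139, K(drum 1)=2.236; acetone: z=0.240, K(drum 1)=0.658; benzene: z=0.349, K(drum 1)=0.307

y_acetone (drum 2) = 0.305

Drum 1:
Rachford–Rice: g(ψ₁) = Σ zᵢ(Kᵢ−1)/(1+ψ₁(Kᵢ−1)) = 0.
Feasibility: ΣzᵢKᵢ = 1.671, Σzᵢ/Kᵢ = 1.631 — both > 1, two phases present.
Iterate (Newton) starting at ψ₁ = 0.32:
  ψ₁ = 0.320: g = 0.1385, g' = -1.064 → ψ₁ = 0.450
  ψ₁ = 0.450: g = 0.0105, g' = -0.928 → ψ₁ = 0.461
Converged at ψ₁ = 0.461.
Drum-1 compositions:
  1-butene: x = 0.113, y = 0.457
  acetaldehyde: x = 0.089, y = 0.198
  acetone: x = 0.285, y = 0.188
  benzene: x = 0.513, y = 0.158
Drum-2 feed = drum-1 liquid: z₂ = (0.1135, 0.0885, 0.2850, 0.5130).
Drum 2:
Material balance + equilibrium reduce to Σ zᵢ(Kᵢ−1)/(1+ψ₂(Kᵢ−1)) = 0.
g(0) = ΣzᵢKᵢ − 1 = 0.940 and g(1) = 1 − Σzᵢ/Kᵢ = -0.119, so a root lies in (0, 1).
Newton–Raphson from ψ₂ = 0.5:
  ψ₂ = 0.500: g = 0.0957, g' = -0.558 → ψ₂ = 0.672
  ψ₂ = 0.672: g = 0.0119, g' = -0.437 → ψ₂ = 0.699
Converged at ψ₂ = 0.699.
  1-butene: x = 0.020, y = 0.154
  acetaldehyde: x = 0.027, y = 0.115
  acetone: x = 0.239, y = 0.305
  benzene: x = 0.715, y = 0.426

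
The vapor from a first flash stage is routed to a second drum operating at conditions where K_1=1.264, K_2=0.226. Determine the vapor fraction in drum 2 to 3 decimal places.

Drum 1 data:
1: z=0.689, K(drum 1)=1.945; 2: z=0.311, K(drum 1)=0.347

Drum 1:
Material balance + equilibrium reduce to Σ zᵢ(Kᵢ−1)/(1+ψ₁(Kᵢ−1)) = 0.
Check two-phase: ΣzᵢKᵢ = 1.448 > 1 and Σzᵢ/Kᵢ = 1.250 > 1, so g(0) = 0.448 > 0 and g(1) = -0.250 < 0.
Newton iteration, ψ₁⁰ = 0.5:
  ψ₁ = 0.500: g = 0.1406, g' = -0.576 → ψ₁ = 0.744
  ψ₁ = 0.744: g = -0.0127, g' = -0.714 → ψ₁ = 0.726
Converged at ψ₁ = 0.726.
Drum-1 compositions:
  1: x = 0.409, y = 0.795
  2: x = 0.591, y = 0.205
Drum-2 feed = drum-1 vapor: z₂ = (0.7948, 0.2052).
Drum 2:
Newton–Raphson from ψ₂ = 0.61:
  ψ₂ = 0.610: g = -0.1202, g' = -0.482 → ψ₂ = 0.361
  ψ₂ = 0.361: g = -0.0288, g' = -0.283 → ψ₂ = 0.259
  ψ₂ = 0.259: g = -0.0023, g' = -0.241 → ψ₂ = 0.250
Converged at ψ₂ = 0.250.
  1: x = 0.746, y = 0.943
  2: x = 0.254, y = 0.057

V/F (drum 2) = 0.250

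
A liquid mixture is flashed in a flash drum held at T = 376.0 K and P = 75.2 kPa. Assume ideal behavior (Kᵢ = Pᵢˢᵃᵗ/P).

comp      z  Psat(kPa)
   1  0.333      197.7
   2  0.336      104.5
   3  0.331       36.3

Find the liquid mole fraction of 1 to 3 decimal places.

x_1 = 0.136

Raoult's law: Kᵢ = Pᵢˢᵃᵗ/P = Pᵢˢᵃᵗ/75.2.
  K_1 = 197.7/75.2 = 2.62899, K_2 = 104.5/75.2 = 1.38963, K_3 = 36.3/75.2 = 0.48271
Let ψ = V/F and solve Σ zᵢ(Kᵢ−1)/(1+ψ(Kᵢ−1)) = 0.
g(0) = ΣzᵢKᵢ − 1 = 0.502 and g(1) = 1 − Σzᵢ/Kᵢ = -0.054, so a root lies in (0, 1).
Iterate (Newton) starting at ψ = 0.64:
  ψ = 0.640: g = 0.1144, g' = -0.442 → ψ = 0.899
  ψ = 0.899: g = -0.0028, g' = -0.483 → ψ = 0.893
Converged at ψ = 0.893.
Compositions from xᵢ = zᵢ/(1+ψ(Kᵢ−1)), yᵢ = Kᵢxᵢ:
  1: x = 0.136, y = 0.357
  2: x = 0.249, y = 0.346
  3: x = 0.615, y = 0.297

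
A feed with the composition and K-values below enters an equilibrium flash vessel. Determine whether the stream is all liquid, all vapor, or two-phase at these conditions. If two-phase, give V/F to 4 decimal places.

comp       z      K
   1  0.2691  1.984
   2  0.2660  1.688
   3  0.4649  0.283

ΣzᵢKᵢ = 1.1145; Σzᵢ/Kᵢ = 1.9360.
Both exceed 1, so a two-phase solution exists.
Rachford–Rice: g(ψ) = Σ zᵢ(Kᵢ−1)/(1+ψ(Kᵢ−1)) = 0.
Iterate (Newton) starting at ψ = 0.49:
  ψ = 0.4900: g = -0.19835, g' = -0.7570 → ψ = 0.2280
  ψ = 0.2280: g = -0.02400, g' = -0.6094 → ψ = 0.1886
  ψ = 0.1886: g = -0.00013, g' = -0.6036 → ψ = 0.1884
Converged at ψ = 0.1884.

two-phase, V/F = 0.1884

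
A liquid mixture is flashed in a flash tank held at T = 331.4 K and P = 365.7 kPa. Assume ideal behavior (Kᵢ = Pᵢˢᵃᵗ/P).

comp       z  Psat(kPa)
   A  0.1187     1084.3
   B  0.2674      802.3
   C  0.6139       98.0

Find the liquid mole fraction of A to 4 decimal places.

x_A = 0.1000

Raoult's law: Kᵢ = Pᵢˢᵃᵗ/P = Pᵢˢᵃᵗ/365.7.
  K_A = 1084.3/365.7 = 2.964999, K_B = 802.3/365.7 = 2.193875, K_C = 98.0/365.7 = 0.267979
Iterate (Newton) starting at V/F = 0.43:
  V/F = 0.4300: g = -0.31845, g' = -1.0017 → V/F = 0.1121
  V/F = 0.1121: g = -0.01684, g' = -0.9947 → V/F = 0.0952
  V/F = 0.0952: g = 0.00015, g' = -1.0127 → V/F = 0.0953
Converged at V/F = 0.0953.
Compositions from xᵢ = zᵢ/(1+V/F(Kᵢ−1)), yᵢ = Kᵢxᵢ:
  A: x = 0.1000, y = 0.2964
  B: x = 0.2401, y = 0.5267
  C: x = 0.6599, y = 0.1768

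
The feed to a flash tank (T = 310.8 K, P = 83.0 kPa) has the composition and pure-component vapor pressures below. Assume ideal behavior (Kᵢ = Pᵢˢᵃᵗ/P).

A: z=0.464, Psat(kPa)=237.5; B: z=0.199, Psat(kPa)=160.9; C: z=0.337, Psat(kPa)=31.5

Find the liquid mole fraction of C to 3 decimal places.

Raoult's law: Kᵢ = Pᵢˢᵃᵗ/P = Pᵢˢᵃᵗ/83.0.
  K_A = 237.5/83.0 = 2.86145, K_B = 160.9/83.0 = 1.93855, K_C = 31.5/83.0 = 0.37952
Iterate (Newton) starting at β = 0.36:
  β = 0.360: g = 0.3875, g' = -0.889 → β = 0.796
  β = 0.796: g = 0.0420, g' = -0.825 → β = 0.847
  β = 0.847: g = -0.0012, g' = -0.873 → β = 0.845
Converged at β = 0.845.
Compositions from xᵢ = zᵢ/(1+β(Kᵢ−1)), yᵢ = Kᵢxᵢ:
  A: x = 0.180, y = 0.516
  B: x = 0.111, y = 0.215
  C: x = 0.709, y = 0.269

x_C = 0.709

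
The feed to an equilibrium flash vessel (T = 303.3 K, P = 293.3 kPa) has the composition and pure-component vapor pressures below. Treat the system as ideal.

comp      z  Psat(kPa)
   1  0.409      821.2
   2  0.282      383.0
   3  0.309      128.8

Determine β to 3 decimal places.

Raoult's law: Kᵢ = Pᵢˢᵃᵗ/P = Pᵢˢᵃᵗ/293.3.
  K_1 = 821.2/293.3 = 2.79986, K_2 = 383.0/293.3 = 1.30583, K_3 = 128.8/293.3 = 0.43914
Rachford–Rice: g(β) = Σ zᵢ(Kᵢ−1)/(1+β(Kᵢ−1)) = 0.
g(0) = ΣzᵢKᵢ − 1 = 0.649 and g(1) = 1 − Σzᵢ/Kᵢ = -0.066, so a root lies in (0, 1).
Iterate (Newton) starting at β = 0.5:
  β = 0.500: g = 0.2214, g' = -0.575 → β = 0.885
  β = 0.885: g = 0.0075, g' = -0.597 → β = 0.898
Converged at β = 0.898.

β = 0.898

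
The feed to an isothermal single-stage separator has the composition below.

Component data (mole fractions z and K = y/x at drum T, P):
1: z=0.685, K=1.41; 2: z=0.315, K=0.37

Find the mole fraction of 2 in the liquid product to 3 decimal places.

Let ψ = V/F and solve Σ zᵢ(Kᵢ−1)/(1+ψ(Kᵢ−1)) = 0.
Check two-phase: ΣzᵢKᵢ = 1.082 > 1 and Σzᵢ/Kᵢ = 1.337 > 1, so g(0) = 0.082 > 0 and g(1) = -0.337 < 0.
Iterate (Newton) starting at ψ = 0.5:
  ψ = 0.500: g = -0.0566, g' = -0.346 → ψ = 0.336
  ψ = 0.336: g = -0.0049, g' = -0.290 → ψ = 0.319
Converged at ψ = 0.319.
Compositions from xᵢ = zᵢ/(1+ψ(Kᵢ−1)), yᵢ = Kᵢxᵢ:
  1: x = 0.606, y = 0.854
  2: x = 0.394, y = 0.146

x_2 = 0.394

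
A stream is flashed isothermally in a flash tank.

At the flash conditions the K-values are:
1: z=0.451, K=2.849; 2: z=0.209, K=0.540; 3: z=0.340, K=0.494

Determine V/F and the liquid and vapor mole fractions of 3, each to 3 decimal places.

Rachford–Rice: g(V/F) = Σ zᵢ(Kᵢ−1)/(1+V/F(Kᵢ−1)) = 0.
g(0) = ΣzᵢKᵢ − 1 = 0.566 and g(1) = 1 − Σzᵢ/Kᵢ = -0.234, so a root lies in (0, 1).
Newton iteration, V/F⁰ = 0.37:
  V/F = 0.370: g = 0.1676, g' = -0.740 → V/F = 0.597
  V/F = 0.597: g = 0.0176, g' = -0.611 → V/F = 0.625
Converged at V/F = 0.625.
Compositions from xᵢ = zᵢ/(1+V/F(Kᵢ−1)), yᵢ = Kᵢxᵢ:
  1: x = 0.209, y = 0.596
  2: x = 0.293, y = 0.158
  3: x = 0.497, y = 0.246

V/F = 0.625, x_3 = 0.497, y_3 = 0.246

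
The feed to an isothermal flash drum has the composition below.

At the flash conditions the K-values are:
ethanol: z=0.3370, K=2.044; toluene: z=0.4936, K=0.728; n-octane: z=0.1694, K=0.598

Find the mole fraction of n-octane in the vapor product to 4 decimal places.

Newton iteration, β⁰ = 0.5:
  β = 0.5000: g = -0.00946, g' = -0.2504 → β = 0.4622
  β = 0.4622: g = 0.00011, g' = -0.2562 → β = 0.4626
Converged at β = 0.4626.
Compositions from xᵢ = zᵢ/(1+β(Kᵢ−1)), yᵢ = Kᵢxᵢ:
  ethanol: x = 0.2272, y = 0.4645
  toluene: x = 0.5647, y = 0.4111
  n-octane: x = 0.2081, y = 0.1244

y_n-octane = 0.1244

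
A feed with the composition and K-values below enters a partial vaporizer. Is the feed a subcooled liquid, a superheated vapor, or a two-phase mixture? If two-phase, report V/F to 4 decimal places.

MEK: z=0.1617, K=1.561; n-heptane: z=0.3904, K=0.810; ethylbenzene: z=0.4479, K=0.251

ΣzᵢKᵢ = 0.6811; Σzᵢ/Kᵢ = 2.3700.
Since ΣzᵢKᵢ < 1 the mixture is below its bubble point — single liquid phase.

subcooled liquid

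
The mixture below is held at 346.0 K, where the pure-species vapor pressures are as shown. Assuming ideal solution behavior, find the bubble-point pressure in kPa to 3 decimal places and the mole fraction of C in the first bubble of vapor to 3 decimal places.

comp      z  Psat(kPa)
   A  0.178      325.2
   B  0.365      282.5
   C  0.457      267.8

Pbub = 283.383 kPa, y_C = 0.432

At the bubble point ψ → 0, so ΣzᵢKᵢ = 1 with Kᵢ = Pᵢˢᵃᵗ/P ⇒ P = ΣzᵢPᵢˢᵃᵗ.
P = 0.178·325.2 + 0.365·282.5 + 0.457·267.8 = 283.383 kPa
yᵢ = zᵢPᵢˢᵃᵗ/P ⇒ y_C = 0.457·267.8/283.383 = 0.432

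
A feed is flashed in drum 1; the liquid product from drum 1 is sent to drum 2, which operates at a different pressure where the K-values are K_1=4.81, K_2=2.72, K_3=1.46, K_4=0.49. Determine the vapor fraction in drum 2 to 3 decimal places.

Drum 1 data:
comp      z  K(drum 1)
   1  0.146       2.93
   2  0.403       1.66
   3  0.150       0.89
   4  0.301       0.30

V/F (drum 2) = 0.700

Drum 1:
Material balance + equilibrium reduce to Σ zᵢ(Kᵢ−1)/(1+ψ₁(Kᵢ−1)) = 0.
g(0) = ΣzᵢKᵢ − 1 = 0.321 and g(1) = 1 − Σzᵢ/Kᵢ = -0.464, so a root lies in (0, 1).
Newton iteration, ψ₁⁰ = 0.31:
  ψ₁ = 0.310: g = 0.1109, g' = -0.576 → ψ₁ = 0.502
  ψ₁ = 0.502: g = 0.0003, g' = -0.592 → ψ₁ = 0.503
Converged at ψ₁ = 0.503.
Drum-1 compositions:
  1: x = 0.074, y = 0.217
  2: x = 0.303, y = 0.502
  3: x = 0.159, y = 0.141
  4: x = 0.465, y = 0.139
Drum-2 feed = drum-1 liquid: z₂ = (0.0741, 0.3026, 0.1588, 0.4646).
Drum 2:
Material balance + equilibrium reduce to Σ zᵢ(Kᵢ−1)/(1+ψ₂(Kᵢ−1)) = 0.
Feasibility: ΣzᵢKᵢ = 1.639, Σzᵢ/Kᵢ = 1.184 — both > 1, two phases present.
Newton–Raphson from ψ₂ = 0.47:
  ψ₂ = 0.470: g = 0.1373, g' = -0.644 → ψ₂ = 0.683
  ψ₂ = 0.683: g = 0.0094, g' = -0.576 → ψ₂ = 0.700
Converged at ψ₂ = 0.700.
  1: x = 0.020, y = 0.097
  2: x = 0.137, y = 0.373
  3: x = 0.120, y = 0.175
  4: x = 0.722, y = 0.354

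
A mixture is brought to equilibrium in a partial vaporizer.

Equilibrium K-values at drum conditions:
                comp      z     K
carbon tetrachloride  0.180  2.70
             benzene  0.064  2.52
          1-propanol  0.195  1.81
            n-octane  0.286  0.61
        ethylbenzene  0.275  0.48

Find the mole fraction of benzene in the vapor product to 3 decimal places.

y_benzene = 0.091

Iterate (Newton) starting at V/F = 0.33:
  V/F = 0.330: g = 0.0848, g' = -0.524 → V/F = 0.492
  V/F = 0.492: g = 0.0052, g' = -0.469 → V/F = 0.503
Converged at V/F = 0.503.
Compositions from xᵢ = zᵢ/(1+V/F(Kᵢ−1)), yᵢ = Kᵢxᵢ:
  carbon tetrachloride: x = 0.097, y = 0.262
  benzene: x = 0.036, y = 0.091
  1-propanol: x = 0.139, y = 0.251
  n-octane: x = 0.356, y = 0.217
  ethylbenzene: x = 0.372, y = 0.179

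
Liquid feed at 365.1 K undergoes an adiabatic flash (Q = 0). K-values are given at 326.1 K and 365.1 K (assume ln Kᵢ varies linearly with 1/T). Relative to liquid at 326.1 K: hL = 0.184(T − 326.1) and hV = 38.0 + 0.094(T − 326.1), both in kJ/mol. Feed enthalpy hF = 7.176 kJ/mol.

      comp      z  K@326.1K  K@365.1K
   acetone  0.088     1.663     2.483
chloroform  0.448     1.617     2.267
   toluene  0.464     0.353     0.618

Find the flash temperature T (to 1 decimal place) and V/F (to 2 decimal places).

Adiabatic flash: solve Rachford–Rice at each trial T, then check hF = ψ·hV(T) + (1−ψ)·hL(T).
  T = 326.1 K: K = (1.663, 1.617, 0.353), RR gives ψ = 0.085, H_out = 3.248 kJ/mol
  T = 365.1 K: K = (2.483, 2.267, 0.618), RR gives ψ = 1.000, H_out = 41.666 kJ/mol
  T = 345.6 K: K = (2.055, 1.933, 0.475), RR gives ψ = 0.533, H_out = 22.898 kJ/mol
  T = 335.9 K: K = (1.855, 1.773, 0.411), RR gives ψ = 0.321, H_out = 13.705 kJ/mol
  T = 331.0 K: K = (1.758, 1.695, 0.381), RR gives ψ = 0.208, H_out = 8.725 kJ/mol
  T = 328.6 K: K = (1.711, 1.656, 0.367), RR gives ψ = 0.150, H_out = 6.120 kJ/mol
Linear interpolation between T = 328.6 (H_out = 6.120) and T = 331.0 (H_out = 8.725) on hF = 7.176 gives T ≈ 329.6 K, at which ψ = 0.17.

T = 329.6 K, V/F = 0.17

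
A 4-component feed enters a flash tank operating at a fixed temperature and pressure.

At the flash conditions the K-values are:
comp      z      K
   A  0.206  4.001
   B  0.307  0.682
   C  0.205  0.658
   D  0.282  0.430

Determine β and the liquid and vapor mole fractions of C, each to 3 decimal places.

Material balance + equilibrium reduce to Σ zᵢ(Kᵢ−1)/(1+β(Kᵢ−1)) = 0.
g(0) = ΣzᵢKᵢ − 1 = 0.290 and g(1) = 1 − Σzᵢ/Kᵢ = -0.469, so a root lies in (0, 1).
Iterate (Newton) starting at β = 0.37:
  β = 0.370: g = -0.1017, g' = -0.635 → β = 0.210
  β = 0.210: g = 0.0166, g' = -0.880 → β = 0.229
Converged at β = 0.229.
Compositions from xᵢ = zᵢ/(1+β(Kᵢ−1)), yᵢ = Kᵢxᵢ:
  A: x = 0.122, y = 0.488
  B: x = 0.331, y = 0.226
  C: x = 0.222, y = 0.146
  D: x = 0.324, y = 0.139

β = 0.229, x_C = 0.222, y_C = 0.146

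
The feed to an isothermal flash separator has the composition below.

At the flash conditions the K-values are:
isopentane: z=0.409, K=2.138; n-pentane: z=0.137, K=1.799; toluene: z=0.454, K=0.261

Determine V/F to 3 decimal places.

Rachford–Rice: g(V/F) = Σ zᵢ(Kᵢ−1)/(1+V/F(Kᵢ−1)) = 0.
g(0) = ΣzᵢKᵢ − 1 = 0.239 and g(1) = 1 − Σzᵢ/Kᵢ = -1.007, so a root lies in (0, 1).
Iterate (Newton) starting at V/F = 0.5:
  V/F = 0.500: g = -0.1573, g' = -0.884 → V/F = 0.322
  V/F = 0.322: g = -0.0126, g' = -0.766 → V/F = 0.306
Converged at V/F = 0.306.

V/F = 0.306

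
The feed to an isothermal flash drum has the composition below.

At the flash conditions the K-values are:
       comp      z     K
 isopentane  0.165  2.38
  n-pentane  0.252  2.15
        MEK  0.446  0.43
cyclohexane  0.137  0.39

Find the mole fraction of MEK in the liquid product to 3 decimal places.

x_MEK = 0.520

Material balance + equilibrium reduce to Σ zᵢ(Kᵢ−1)/(1+ψ(Kᵢ−1)) = 0.
Feasibility: ΣzᵢKᵢ = 1.180, Σzᵢ/Kᵢ = 1.575 — both > 1, two phases present.
Newton iteration, ψ⁰ = 0.47:
  ψ = 0.470: g = -0.1382, g' = -0.627 → ψ = 0.249
Converged at ψ = 0.249.
Compositions from xᵢ = zᵢ/(1+ψ(Kᵢ−1)), yᵢ = Kᵢxᵢ:
  isopentane: x = 0.123, y = 0.292
  n-pentane: x = 0.196, y = 0.421
  MEK: x = 0.520, y = 0.223
  cyclohexane: x = 0.162, y = 0.063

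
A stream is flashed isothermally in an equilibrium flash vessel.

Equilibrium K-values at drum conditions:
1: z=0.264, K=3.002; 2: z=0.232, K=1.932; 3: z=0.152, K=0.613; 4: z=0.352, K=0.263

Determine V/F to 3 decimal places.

V/F = 0.416

Newton–Raphson from V/F = 0.5:
  V/F = 0.500: g = -0.0721, g' = -0.872 → V/F = 0.417
  V/F = 0.417: g = -0.0012, g' = -0.850 → V/F = 0.416
Converged at V/F = 0.416.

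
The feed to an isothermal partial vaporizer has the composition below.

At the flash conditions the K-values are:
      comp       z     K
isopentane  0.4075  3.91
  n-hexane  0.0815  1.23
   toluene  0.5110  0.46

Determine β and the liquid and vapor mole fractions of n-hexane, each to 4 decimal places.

β = 0.6516, x_n-hexane = 0.0709, y_n-hexane = 0.0872

Newton iteration, β⁰ = 0.47:
  β = 0.4700: g = 0.14796, g' = -0.8867 → β = 0.6369
  β = 0.6369: g = 0.01137, g' = -0.7733 → β = 0.6516
Converged at β = 0.6516.
Compositions from xᵢ = zᵢ/(1+β(Kᵢ−1)), yᵢ = Kᵢxᵢ:
  isopentane: x = 0.1407, y = 0.5501
  n-hexane: x = 0.0709, y = 0.0872
  toluene: x = 0.7884, y = 0.3627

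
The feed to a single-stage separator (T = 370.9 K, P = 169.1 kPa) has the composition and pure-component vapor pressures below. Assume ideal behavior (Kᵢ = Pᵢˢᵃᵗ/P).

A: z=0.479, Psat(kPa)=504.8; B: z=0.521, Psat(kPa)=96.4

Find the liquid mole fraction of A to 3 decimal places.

x_A = 0.178

Raoult's law: Kᵢ = Pᵢˢᵃᵗ/P = Pᵢˢᵃᵗ/169.1.
  K_A = 504.8/169.1 = 2.98522, K_B = 96.4/169.1 = 0.57008
Let β = V/F and solve Σ zᵢ(Kᵢ−1)/(1+β(Kᵢ−1)) = 0.
Check two-phase: ΣzᵢKᵢ = 1.727 > 1 and Σzᵢ/Kᵢ = 1.074 > 1, so g(0) = 0.727 > 0 and g(1) = -0.074 < 0.
Binary case is linear: z₁(K₁−1)(1+β(K₂−1)) + z₂(K₂−1)(1+β(K₁−1)) = 0
⇒ β = [z₁(K₁−1)+z₂(K₂−1)] / [−(K₁−1)(K₂−1)] = 0.7269/0.8535 = 0.852
Compositions from xᵢ = zᵢ/(1+β(Kᵢ−1)), yᵢ = Kᵢxᵢ:
  A: x = 0.178, y = 0.531
  B: x = 0.822, y = 0.469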